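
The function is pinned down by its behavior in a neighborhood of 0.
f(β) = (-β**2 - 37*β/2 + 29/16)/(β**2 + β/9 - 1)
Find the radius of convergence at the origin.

The radius of convergence is -1/18 + (5/18)*sqrt(13).

Denominator factor (β**2 + β/9 - 1): discriminant 325/81, real irrational roots -1/18 + (5/18)*sqrt(13) and -1/18 - (5/18)*sqrt(13); poles of order 1, moduli -1/18 + (5/18)*sqrt(13) and 1/18 + (5/18)*sqrt(13).
The radius of convergence is the smallest modulus among the singular points: -1/18 + (5/18)*sqrt(13).


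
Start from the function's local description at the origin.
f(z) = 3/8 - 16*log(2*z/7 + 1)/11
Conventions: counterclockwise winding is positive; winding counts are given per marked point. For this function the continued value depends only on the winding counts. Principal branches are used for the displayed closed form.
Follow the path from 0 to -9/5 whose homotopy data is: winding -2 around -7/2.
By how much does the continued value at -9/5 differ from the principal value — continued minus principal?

The rational part is single-valued and drops out of the difference; each branch term changes only by its own monodromy.
(-16/11)*log(1 - z/(-7/2)): each positive loop around -7/2 adds 2*pi*i to the log, so winding -2 contributes (-16/11)*(-2)*2*pi*i = (64/11)*pi*i.
Summing the contributions at z = -9/5 gives (64/11)*pi*i.

Continued minus principal equals (64/11)*pi*i.


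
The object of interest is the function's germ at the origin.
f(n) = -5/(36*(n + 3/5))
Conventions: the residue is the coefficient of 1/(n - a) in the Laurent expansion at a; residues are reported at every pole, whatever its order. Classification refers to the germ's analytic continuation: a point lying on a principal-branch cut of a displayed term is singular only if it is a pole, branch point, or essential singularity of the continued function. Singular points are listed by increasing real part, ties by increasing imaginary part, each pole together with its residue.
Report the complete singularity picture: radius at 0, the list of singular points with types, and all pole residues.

Denominator factor (n + 3/5): pole of order 1 at -3/5, modulus 3/5.
The radius of convergence is the smallest modulus among the singular points: 3/5.
At the order-1 pole -3/5 set g(n) = (n - (-3/5))*f(n) = -5/36.
Simple pole: residue = g(a) at a = -3/5, which is -5/36.

Radius of convergence at 0: 3/5.
At -3/5: a pole of order 1; residue -5/36.


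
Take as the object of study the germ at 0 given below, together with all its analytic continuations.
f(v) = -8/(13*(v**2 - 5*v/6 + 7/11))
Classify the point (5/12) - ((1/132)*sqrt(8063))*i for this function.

The denominator factor v**2 - 5*v/6 + 7/11 vanishes at (5/12) - ((1/132)*sqrt(8063))*i and appears to the power 1; the numerator there equals -8/13, nonzero, and no other factor vanishes.
Hence a pole whose order is the multiplicity, 1.

The point is a pole of order 1.


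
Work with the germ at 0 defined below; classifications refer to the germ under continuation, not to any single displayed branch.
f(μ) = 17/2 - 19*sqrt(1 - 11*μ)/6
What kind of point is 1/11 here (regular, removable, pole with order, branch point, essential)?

The point is an algebraic (square-root) branch point.

The term (-19/6)*sqrt(1 - μ/(1/11)) has argument 1 - 1/11/(1/11) = 0 at 1/11: a square-root (algebraic, two-sheeted) branch point; the remaining terms are analytic or single-valued there.


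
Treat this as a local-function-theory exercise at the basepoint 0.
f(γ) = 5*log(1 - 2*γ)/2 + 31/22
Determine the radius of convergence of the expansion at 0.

The radius of convergence is 1/2.

Branch term (5/2)*log(1 - γ/(1/2)): its argument vanishes at γ = 1/2, a logarithmic branch point, modulus 1/2.
The radius of convergence is the smallest modulus among the singular points: 1/2.


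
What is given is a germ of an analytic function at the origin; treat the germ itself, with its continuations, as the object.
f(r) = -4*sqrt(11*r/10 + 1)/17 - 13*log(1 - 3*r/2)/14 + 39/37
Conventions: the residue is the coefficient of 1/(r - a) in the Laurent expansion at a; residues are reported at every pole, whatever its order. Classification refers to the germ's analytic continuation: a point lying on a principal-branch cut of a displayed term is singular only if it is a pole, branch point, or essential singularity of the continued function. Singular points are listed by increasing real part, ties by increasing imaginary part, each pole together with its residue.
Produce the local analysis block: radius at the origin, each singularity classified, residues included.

Radius of convergence at 0: 2/3.
At -10/11: an algebraic (square-root) branch point.
At 2/3: a logarithmic branch point.

Branch term (-4/17)*sqrt(1 - r/(-10/11)): its argument vanishes at r = -10/11, a square-root branch point, modulus 10/11.
Branch term (-13/14)*log(1 - r/(2/3)): its argument vanishes at r = 2/3, a logarithmic branch point, modulus 2/3.
The radius of convergence is the smallest modulus among the singular points: 2/3.
List the singular points by increasing real part (a conjugate pair: the negative imaginary part first).


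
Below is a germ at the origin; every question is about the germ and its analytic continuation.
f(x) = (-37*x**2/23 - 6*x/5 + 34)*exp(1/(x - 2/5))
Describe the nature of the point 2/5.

The exponent 1/(x - (2/5)) has a pole at 2/5, so exp(1/(x - (2/5))) takes every nonzero value near it: an essential singularity (not a pole of any order).

The point is an essential singularity.


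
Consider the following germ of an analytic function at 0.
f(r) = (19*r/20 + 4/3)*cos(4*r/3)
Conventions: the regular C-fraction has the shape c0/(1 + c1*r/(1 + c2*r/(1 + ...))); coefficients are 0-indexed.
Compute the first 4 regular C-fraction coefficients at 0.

The regular C-fraction coefficients are [4/3, -57/80, 80441/41040, -640/513].

Taylor coefficients (expand at 0): a_0 = 4/3, a_1 = 19/20, a_2 = -32/27, a_3 = -38/45.
c0 = a_0 = 4/3. Peel one level at a time: if S = 1 + c*r/S' with S'(0) = 1, then c is the r-coefficient of S and S' = c*r/(S - 1).
S_1 = c0/f = 1 + (-57/80)*r + (80441/57600)*r^2 + ...; c1 = -57/80.
S_2 = c1*r/(S_1 - 1) = 1 + (80441/41040)*r + (643528/263169)*r^2 + ...; c2 = 80441/41040.
S_3 = c2*r/(S_2 - 1) = 1 + (-640/513)*r + ...; c3 = -640/513.


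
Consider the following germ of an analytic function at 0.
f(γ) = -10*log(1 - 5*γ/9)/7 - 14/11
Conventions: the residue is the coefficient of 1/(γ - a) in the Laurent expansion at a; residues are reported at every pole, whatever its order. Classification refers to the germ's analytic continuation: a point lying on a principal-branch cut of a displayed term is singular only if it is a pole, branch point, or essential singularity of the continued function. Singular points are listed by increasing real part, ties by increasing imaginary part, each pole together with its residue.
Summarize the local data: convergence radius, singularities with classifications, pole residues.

Radius of convergence at 0: 9/5.
At 9/5: a logarithmic branch point.

Branch term (-10/7)*log(1 - γ/(9/5)): its argument vanishes at γ = 9/5, a logarithmic branch point, modulus 9/5.
The radius of convergence is the smallest modulus among the singular points: 9/5.


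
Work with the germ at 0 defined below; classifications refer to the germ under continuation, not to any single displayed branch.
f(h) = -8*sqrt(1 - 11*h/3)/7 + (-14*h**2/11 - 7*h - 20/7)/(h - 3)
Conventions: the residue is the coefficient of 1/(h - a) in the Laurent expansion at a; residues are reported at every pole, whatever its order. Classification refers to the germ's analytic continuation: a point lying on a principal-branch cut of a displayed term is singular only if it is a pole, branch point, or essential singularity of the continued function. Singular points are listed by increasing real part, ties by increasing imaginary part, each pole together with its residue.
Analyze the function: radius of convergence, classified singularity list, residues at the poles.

Denominator factor (h - 3): pole of order 1 at 3, modulus 3.
Branch term (-8/7)*sqrt(1 - h/(3/11)): its argument vanishes at h = 3/11, a square-root branch point, modulus 3/11.
The radius of convergence is the smallest modulus among the singular points: 3/11.
The branch term is analytic at 3 and contributes nothing to the residue; only the rational part matters.
At the order-1 pole 3 set g(h) = (h - (3))*(rational part) = -14*h**2/11 - 7*h - 20/7.
Simple pole: residue = g(a) at a = 3, which is -2719/77.
List the singular points by increasing real part (a conjugate pair: the negative imaginary part first).

Radius of convergence at 0: 3/11.
At 3/11: an algebraic (square-root) branch point.
At 3: a pole of order 1; residue -2719/77.


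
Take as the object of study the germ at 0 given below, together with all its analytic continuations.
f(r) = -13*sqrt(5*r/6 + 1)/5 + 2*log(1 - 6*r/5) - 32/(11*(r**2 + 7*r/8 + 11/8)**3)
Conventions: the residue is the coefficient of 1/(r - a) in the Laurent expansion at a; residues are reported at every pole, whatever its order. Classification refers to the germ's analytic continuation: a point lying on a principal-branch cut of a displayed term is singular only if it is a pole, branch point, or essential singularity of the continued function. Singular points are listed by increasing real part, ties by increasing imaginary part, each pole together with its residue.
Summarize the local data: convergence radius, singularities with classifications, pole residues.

Radius of convergence at 0: 5/6.
At -6/5: an algebraic (square-root) branch point.
At (-7/16) - ((1/16)*sqrt(303))*i: a pole of order 3; residue -((2097152/101999799)*sqrt(303))*i.
At (-7/16) + ((1/16)*sqrt(303))*i: a pole of order 3; residue ((2097152/101999799)*sqrt(303))*i.
At 5/6: a logarithmic branch point.

Denominator factor (r**2 + 7*r/8 + 11/8)^3: discriminant -303/64, complex-conjugate roots (-7/16) + ((1/16)*sqrt(303))*i and (-7/16) - ((1/16)*sqrt(303))*i; poles of order 3, moduli (1/4)*sqrt(22) and (1/4)*sqrt(22).
Branch term (2)*log(1 - r/(5/6)): its argument vanishes at r = 5/6, a logarithmic branch point, modulus 5/6.
Branch term (-13/5)*sqrt(1 - r/(-6/5)): its argument vanishes at r = -6/5, a square-root branch point, modulus 6/5.
The radius of convergence is the smallest modulus among the singular points: 5/6.
The branch terms are analytic at (-7/16) - ((1/16)*sqrt(303))*i and contribute nothing to the residue; only the rational part matters.
The factor r**2 + 7*r/8 + 11/8 splits as (r - a)(r - a') with a = (-7/16) - ((1/16)*sqrt(303))*i, a' = (-7/16) + ((1/16)*sqrt(303))*i. At the order-3 pole a set g(r) = (r - a)^3*(rational part) = [-32/11] / (r - a')^3.
Order-3 pole: residue = g''(a)/2; g''((-7/16) - ((1/16)*sqrt(303))*i) = -((4194304/101999799)*sqrt(303))*i, so the residue is -((2097152/101999799)*sqrt(303))*i.
The branch terms are analytic at (-7/16) + ((1/16)*sqrt(303))*i and contribute nothing to the residue; only the rational part matters.
The factor r**2 + 7*r/8 + 11/8 splits as (r - a)(r - a') with a = (-7/16) + ((1/16)*sqrt(303))*i, a' = (-7/16) - ((1/16)*sqrt(303))*i. At the order-3 pole a set g(r) = (r - a)^3*(rational part) = [-32/11] / (r - a')^3.
Order-3 pole: residue = g''(a)/2; g''((-7/16) + ((1/16)*sqrt(303))*i) = ((4194304/101999799)*sqrt(303))*i, so the residue is ((2097152/101999799)*sqrt(303))*i.
List the singular points by increasing real part (a conjugate pair: the negative imaginary part first).


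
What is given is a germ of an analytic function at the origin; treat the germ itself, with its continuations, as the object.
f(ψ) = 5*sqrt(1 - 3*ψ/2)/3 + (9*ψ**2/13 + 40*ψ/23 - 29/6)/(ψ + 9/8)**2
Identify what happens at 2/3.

The term (5/3)*sqrt(1 - ψ/(2/3)) has argument 1 - 2/3/(2/3) = 0 at 2/3: a square-root (algebraic, two-sheeted) branch point; the remaining terms are analytic or single-valued there.

The point is an algebraic (square-root) branch point.


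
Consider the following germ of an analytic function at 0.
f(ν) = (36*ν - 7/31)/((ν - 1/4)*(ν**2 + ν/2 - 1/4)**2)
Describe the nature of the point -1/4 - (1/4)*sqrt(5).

The denominator factor ν**2 + ν/2 - 1/4 vanishes at -1/4 - (1/4)*sqrt(5) and appears to the power 2; the numerator there equals -286/31 - (9)*sqrt(5), nonzero, and no other factor vanishes.
Hence a pole whose order is the multiplicity, 2.

The point is a pole of order 2.


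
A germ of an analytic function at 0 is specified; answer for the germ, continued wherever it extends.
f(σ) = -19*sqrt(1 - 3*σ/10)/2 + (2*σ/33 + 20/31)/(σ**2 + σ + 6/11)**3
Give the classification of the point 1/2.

The point is a regular point.

Denominator factors: σ**2 + σ + 6/11 = 57/44 at σ = 1/2 — none vanishes.
Branch term sqrt(1 - σ/(10/3)): argument at 1/2 is 17/20, nonzero, so 1/2 is not its branch point (a point on a principal cut is still regular for the continued germ).
So the germ continues analytically to 1/2.


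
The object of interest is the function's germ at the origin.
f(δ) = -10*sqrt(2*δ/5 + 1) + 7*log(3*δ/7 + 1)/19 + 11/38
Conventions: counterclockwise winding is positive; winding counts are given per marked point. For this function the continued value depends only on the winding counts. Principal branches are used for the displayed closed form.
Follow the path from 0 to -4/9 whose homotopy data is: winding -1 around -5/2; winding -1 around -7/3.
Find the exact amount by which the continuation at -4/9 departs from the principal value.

The rational part is single-valued and drops out of the difference; each branch term changes only by its own monodromy.
(-10)*sqrt(1 - δ/(-5/2)): winding -1 is odd, the square root flips sign, contributing -2*(-10)*sqrt(1 - (-4/9)/(-5/2)) = -2*(-10)*sqrt(37/45) = (4/3)*sqrt(185).
(7/19)*log(1 - δ/(-7/3)): each positive loop around -7/3 adds 2*pi*i to the log, so winding -1 contributes (7/19)*(-1)*2*pi*i = -(14/19)*pi*i.
Summing the contributions at δ = -4/9 gives ((4/3)*sqrt(185)) - ((14/19)*pi)*i.

Continued minus principal equals ((4/3)*sqrt(185)) - ((14/19)*pi)*i.


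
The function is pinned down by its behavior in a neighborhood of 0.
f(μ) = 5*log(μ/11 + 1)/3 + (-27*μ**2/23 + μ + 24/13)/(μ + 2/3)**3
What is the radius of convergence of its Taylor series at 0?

The radius of convergence is 2/3.

Denominator factor (μ + 2/3)^3: pole of order 3 at -2/3, modulus 2/3.
Branch term (5/3)*log(1 - μ/(-11)): its argument vanishes at μ = -11, a logarithmic branch point, modulus 11.
The radius of convergence is the smallest modulus among the singular points: 2/3.


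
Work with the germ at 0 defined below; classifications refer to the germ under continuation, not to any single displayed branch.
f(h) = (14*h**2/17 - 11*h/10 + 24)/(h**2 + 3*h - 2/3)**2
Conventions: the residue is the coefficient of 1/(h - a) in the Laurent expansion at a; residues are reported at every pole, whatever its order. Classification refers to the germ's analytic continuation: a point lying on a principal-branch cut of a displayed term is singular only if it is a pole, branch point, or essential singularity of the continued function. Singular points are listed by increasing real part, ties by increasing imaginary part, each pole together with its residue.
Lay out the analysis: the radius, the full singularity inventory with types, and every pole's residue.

Radius of convergence at 0: -3/2 + (1/6)*sqrt(105).
At -3/2 - (1/6)*sqrt(105): a pole of order 2; residue (25603/208250)*sqrt(105).
At -3/2 + (1/6)*sqrt(105): a pole of order 2; residue -(25603/208250)*sqrt(105).

Denominator factor (h**2 + 3*h - 2/3)^2: discriminant 35/3, real irrational roots -3/2 + (1/6)*sqrt(105) and -3/2 - (1/6)*sqrt(105); poles of order 2, moduli -3/2 + (1/6)*sqrt(105) and 3/2 + (1/6)*sqrt(105).
The radius of convergence is the smallest modulus among the singular points: -3/2 + (1/6)*sqrt(105).
The factor h**2 + 3*h - 2/3 splits as (h - a)(h - a') with a = -3/2 - (1/6)*sqrt(105), a' = -3/2 + (1/6)*sqrt(105). At the order-2 pole a set g(h) = (h - a)^2*f(h) = [14*h**2/17 - 11*h/10 + 24] / (h - a')^2.
Order-2 pole: residue = g'(a); g'(-3/2 - (1/6)*sqrt(105)) = (25603/208250)*sqrt(105), so the residue is (25603/208250)*sqrt(105).
The factor h**2 + 3*h - 2/3 splits as (h - a)(h - a') with a = -3/2 + (1/6)*sqrt(105), a' = -3/2 - (1/6)*sqrt(105). At the order-2 pole a set g(h) = (h - a)^2*f(h) = [14*h**2/17 - 11*h/10 + 24] / (h - a')^2.
Order-2 pole: residue = g'(a); g'(-3/2 + (1/6)*sqrt(105)) = -(25603/208250)*sqrt(105), so the residue is -(25603/208250)*sqrt(105).
List the singular points by increasing real part (a conjugate pair: the negative imaginary part first).


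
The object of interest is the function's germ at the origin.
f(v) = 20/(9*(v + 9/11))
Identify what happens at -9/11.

The denominator factor v + 9/11 vanishes at -9/11 and appears to the power 1; the numerator there equals 20/9, nonzero, and no other factor vanishes.
Hence a pole whose order is the multiplicity, 1.

The point is a pole of order 1.


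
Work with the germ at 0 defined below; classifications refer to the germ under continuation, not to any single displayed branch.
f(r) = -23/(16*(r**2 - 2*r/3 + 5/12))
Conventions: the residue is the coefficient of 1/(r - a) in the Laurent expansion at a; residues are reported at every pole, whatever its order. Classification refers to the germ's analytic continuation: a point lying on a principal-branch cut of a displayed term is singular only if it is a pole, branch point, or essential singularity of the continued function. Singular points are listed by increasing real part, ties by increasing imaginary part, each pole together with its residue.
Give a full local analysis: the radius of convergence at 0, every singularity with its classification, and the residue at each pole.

Denominator factor (r**2 - 2*r/3 + 5/12): discriminant -11/9, complex-conjugate roots (1/3) + ((1/6)*sqrt(11))*i and (1/3) - ((1/6)*sqrt(11))*i; poles of order 1, moduli (1/6)*sqrt(15) and (1/6)*sqrt(15).
The radius of convergence is the smallest modulus among the singular points: (1/6)*sqrt(15).
The factor r**2 - 2*r/3 + 5/12 splits as (r - a)(r - a') with a = (1/3) - ((1/6)*sqrt(11))*i, a' = (1/3) + ((1/6)*sqrt(11))*i. At the order-1 pole a set g(r) = (r - a)*f(r) = [-23/16] / (r - a').
Simple pole: residue = g(a) at a = (1/3) - ((1/6)*sqrt(11))*i, which is -((69/176)*sqrt(11))*i.
The factor r**2 - 2*r/3 + 5/12 splits as (r - a)(r - a') with a = (1/3) + ((1/6)*sqrt(11))*i, a' = (1/3) - ((1/6)*sqrt(11))*i. At the order-1 pole a set g(r) = (r - a)*f(r) = [-23/16] / (r - a').
Simple pole: residue = g(a) at a = (1/3) + ((1/6)*sqrt(11))*i, which is ((69/176)*sqrt(11))*i.
List the singular points by increasing real part (a conjugate pair: the negative imaginary part first).

Radius of convergence at 0: (1/6)*sqrt(15).
At (1/3) - ((1/6)*sqrt(11))*i: a pole of order 1; residue -((69/176)*sqrt(11))*i.
At (1/3) + ((1/6)*sqrt(11))*i: a pole of order 1; residue ((69/176)*sqrt(11))*i.


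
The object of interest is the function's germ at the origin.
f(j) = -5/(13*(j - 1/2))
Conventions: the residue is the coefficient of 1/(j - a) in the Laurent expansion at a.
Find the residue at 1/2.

At the order-1 pole 1/2 set g(j) = (j - (1/2))*f(j) = -5/13.
Simple pole: residue = g(a) at a = 1/2, which is -5/13.

The residue is -5/13.


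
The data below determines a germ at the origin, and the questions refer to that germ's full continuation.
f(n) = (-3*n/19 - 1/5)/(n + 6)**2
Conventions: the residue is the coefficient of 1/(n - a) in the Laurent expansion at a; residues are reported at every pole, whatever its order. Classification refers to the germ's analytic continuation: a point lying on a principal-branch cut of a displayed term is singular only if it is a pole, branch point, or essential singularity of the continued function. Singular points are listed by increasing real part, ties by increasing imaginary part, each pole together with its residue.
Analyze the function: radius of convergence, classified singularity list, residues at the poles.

Denominator factor (n + 6)^2: pole of order 2 at -6, modulus 6.
The radius of convergence is the smallest modulus among the singular points: 6.
At the order-2 pole -6 set g(n) = (n - (-6))^2*f(n) = -3*n/19 - 1/5.
Order-2 pole: residue = g'(a); g'(-6) = -3/19, so the residue is -3/19.

Radius of convergence at 0: 6.
At -6: a pole of order 2; residue -3/19.


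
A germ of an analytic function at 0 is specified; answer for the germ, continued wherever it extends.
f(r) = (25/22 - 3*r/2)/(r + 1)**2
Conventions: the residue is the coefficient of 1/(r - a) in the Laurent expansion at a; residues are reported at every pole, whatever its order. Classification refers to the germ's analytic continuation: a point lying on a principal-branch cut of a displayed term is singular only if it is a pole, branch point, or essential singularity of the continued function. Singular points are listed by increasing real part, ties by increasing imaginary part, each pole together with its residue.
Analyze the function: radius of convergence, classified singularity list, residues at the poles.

Denominator factor (r + 1)^2: pole of order 2 at -1, modulus 1.
The radius of convergence is the smallest modulus among the singular points: 1.
At the order-2 pole -1 set g(r) = (r - (-1))^2*f(r) = 25/22 - 3*r/2.
Order-2 pole: residue = g'(a); g'(-1) = -3/2, so the residue is -3/2.

Radius of convergence at 0: 1.
At -1: a pole of order 2; residue -3/2.


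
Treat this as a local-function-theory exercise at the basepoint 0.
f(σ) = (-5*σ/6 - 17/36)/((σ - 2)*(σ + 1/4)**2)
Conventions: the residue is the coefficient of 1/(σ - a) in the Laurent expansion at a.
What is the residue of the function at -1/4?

At the order-2 pole -1/4 set g(σ) = (σ - (-1/4))^2*f(σ) = (-5*σ/6 - 17/36)/(σ - 2).
Order-2 pole: residue = g'(a); g'(-1/4) = 308/729, so the residue is 308/729.

The residue is 308/729.


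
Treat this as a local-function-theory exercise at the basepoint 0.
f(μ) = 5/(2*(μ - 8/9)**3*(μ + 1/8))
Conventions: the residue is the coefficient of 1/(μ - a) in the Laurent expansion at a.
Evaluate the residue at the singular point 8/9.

At the order-3 pole 8/9 set g(μ) = (μ - (8/9))^3*f(μ) = 5/(2*(μ + 1/8)).
Order-3 pole: residue = g''(a)/2; g''(8/9) = 1866240/389017, so the residue is 933120/389017.

The residue is 933120/389017.


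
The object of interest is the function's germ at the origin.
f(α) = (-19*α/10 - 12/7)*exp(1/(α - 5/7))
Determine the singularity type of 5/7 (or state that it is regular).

The exponent 1/(α - (5/7)) has a pole at 5/7, so exp(1/(α - (5/7))) takes every nonzero value near it: an essential singularity (not a pole of any order).

The point is an essential singularity.


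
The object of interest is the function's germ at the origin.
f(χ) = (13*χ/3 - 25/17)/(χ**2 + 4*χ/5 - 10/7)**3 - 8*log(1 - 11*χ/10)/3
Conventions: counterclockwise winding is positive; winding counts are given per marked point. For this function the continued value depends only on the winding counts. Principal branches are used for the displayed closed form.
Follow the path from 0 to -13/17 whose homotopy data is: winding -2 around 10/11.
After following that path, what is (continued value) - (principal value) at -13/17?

Continued minus principal equals (32/3)*pi*i.

The rational part is single-valued and drops out of the difference; each branch term changes only by its own monodromy.
(-8/3)*log(1 - χ/(10/11)): each positive loop around 10/11 adds 2*pi*i to the log, so winding -2 contributes (-8/3)*(-2)*2*pi*i = (32/3)*pi*i.
Summing the contributions at χ = -13/17 gives (32/3)*pi*i.


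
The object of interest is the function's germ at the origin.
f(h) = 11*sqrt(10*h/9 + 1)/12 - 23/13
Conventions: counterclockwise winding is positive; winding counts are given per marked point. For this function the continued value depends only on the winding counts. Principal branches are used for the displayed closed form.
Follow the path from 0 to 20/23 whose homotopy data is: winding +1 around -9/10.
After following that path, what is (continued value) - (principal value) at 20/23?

Continued minus principal equals -(11/414)*sqrt(9361).

The rational part is single-valued and drops out of the difference; each branch term changes only by its own monodromy.
(11/12)*sqrt(1 - h/(-9/10)): winding +1 is odd, the square root flips sign, contributing -2*(11/12)*sqrt(1 - (20/23)/(-9/10)) = -2*(11/12)*sqrt(407/207) = -(11/414)*sqrt(9361).
Summing the contributions at h = 20/23 gives -(11/414)*sqrt(9361).


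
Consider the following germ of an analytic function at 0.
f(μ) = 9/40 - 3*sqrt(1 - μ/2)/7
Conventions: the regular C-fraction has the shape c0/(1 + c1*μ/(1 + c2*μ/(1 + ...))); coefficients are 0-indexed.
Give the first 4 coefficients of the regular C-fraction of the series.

The regular C-fraction coefficients are [-57/280, 10/19, -99/152, -19/792].

Taylor coefficients (expand at 0): a_0 = -57/280, a_1 = 3/28, a_2 = 3/224, a_3 = 3/896.
c0 = a_0 = -57/280. Peel one level at a time: if S = 1 + c*μ/S' with S'(0) = 1, then c is the μ-coefficient of S and S' = c*μ/(S - 1).
S_1 = c0/f = 1 + (10/19)*μ + (495/1444)*μ^2 + ...; c1 = 10/19.
S_2 = c1*μ/(S_1 - 1) = 1 + (-99/152)*μ + (-1/64)*μ^2 + ...; c2 = -99/152.
S_3 = c2*μ/(S_2 - 1) = 1 + (-19/792)*μ + ...; c3 = -19/792.


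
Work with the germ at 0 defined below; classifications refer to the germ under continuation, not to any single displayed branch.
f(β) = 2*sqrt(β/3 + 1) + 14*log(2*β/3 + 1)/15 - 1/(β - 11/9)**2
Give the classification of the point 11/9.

The denominator factor β - 11/9 vanishes at 11/9 and appears to the power 2; the numerator there equals -1, nonzero, and no other factor vanishes.
The branch terms are analytic at this point.
Hence a pole whose order is the multiplicity, 2.

The point is a pole of order 2.


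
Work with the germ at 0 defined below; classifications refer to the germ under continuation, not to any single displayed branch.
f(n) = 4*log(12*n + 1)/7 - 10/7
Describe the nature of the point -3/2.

The point is a regular point.

There is no denominator, hence no pole anywhere.
Branch term log(1 - n/(-1/12)): argument at -3/2 is -17, nonzero, so -3/2 is not its branch point (a point on a principal cut is still regular for the continued germ).
So the germ continues analytically to -3/2.


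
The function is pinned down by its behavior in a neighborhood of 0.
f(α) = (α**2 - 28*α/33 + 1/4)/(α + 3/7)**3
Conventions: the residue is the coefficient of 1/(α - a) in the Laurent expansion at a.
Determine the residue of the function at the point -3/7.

The residue is 1.

At the order-3 pole -3/7 set g(α) = (α - (-3/7))^3*f(α) = α**2 - 28*α/33 + 1/4.
Order-3 pole: residue = g''(a)/2; g''(-3/7) = 2, so the residue is 1.


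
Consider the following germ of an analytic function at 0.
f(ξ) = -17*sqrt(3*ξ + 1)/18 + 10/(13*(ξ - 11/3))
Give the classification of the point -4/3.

Denominator factors: ξ - 11/3 = -5 at ξ = -4/3 — none vanishes.
Branch term sqrt(1 - ξ/(-1/3)): argument at -4/3 is -3, nonzero, so -4/3 is not its branch point (a point on a principal cut is still regular for the continued germ).
So the germ continues analytically to -4/3.

The point is a regular point.


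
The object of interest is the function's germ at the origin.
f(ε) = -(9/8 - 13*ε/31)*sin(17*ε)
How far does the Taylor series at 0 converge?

The factor -sin(17*ε) is entire and contributes no finite singular point.
The polynomial part has no poles.
No finite singular points: the Taylor series at 0 converges everywhere.

The radius of convergence is infinite.


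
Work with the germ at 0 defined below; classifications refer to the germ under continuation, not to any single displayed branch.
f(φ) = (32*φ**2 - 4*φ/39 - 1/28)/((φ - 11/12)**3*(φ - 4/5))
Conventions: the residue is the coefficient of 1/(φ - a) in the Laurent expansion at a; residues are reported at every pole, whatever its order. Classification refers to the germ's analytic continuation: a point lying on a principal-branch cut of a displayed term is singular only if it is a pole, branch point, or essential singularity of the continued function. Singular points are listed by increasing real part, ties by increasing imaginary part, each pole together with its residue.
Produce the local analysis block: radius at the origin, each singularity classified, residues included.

Denominator factor (φ - 11/12)^3: pole of order 3 at 11/12, modulus 11/12.
Denominator factor (φ - 4/5): pole of order 1 at 4/5, modulus 4/5.
The radius of convergence is the smallest modulus among the singular points: 4/5.
At the order-1 pole 4/5 set g(φ) = (φ - (4/5))*f(φ) = (32*φ**2 - 4*φ/39 - 1/28)/(φ - 11/12)**3.
Simple pole: residue = g(a) at a = 4/5, which is -400240080/31213.
At the order-3 pole 11/12 set g(φ) = (φ - (11/12))^3*f(φ) = (32*φ**2 - 4*φ/39 - 1/28)/(φ - 4/5).
Order-3 pole: residue = g''(a)/2; g''(11/12) = 800480160/31213, so the residue is 400240080/31213.
List the singular points by increasing real part (a conjugate pair: the negative imaginary part first).

Radius of convergence at 0: 4/5.
At 4/5: a pole of order 1; residue -400240080/31213.
At 11/12: a pole of order 3; residue 400240080/31213.


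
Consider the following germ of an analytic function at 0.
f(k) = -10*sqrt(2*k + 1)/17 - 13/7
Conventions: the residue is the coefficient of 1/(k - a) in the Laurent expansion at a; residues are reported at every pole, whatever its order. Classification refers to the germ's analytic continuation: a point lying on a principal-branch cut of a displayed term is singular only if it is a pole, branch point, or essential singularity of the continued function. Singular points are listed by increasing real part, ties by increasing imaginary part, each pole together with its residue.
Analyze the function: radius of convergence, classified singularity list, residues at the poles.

Radius of convergence at 0: 1/2.
At -1/2: an algebraic (square-root) branch point.

Branch term (-10/17)*sqrt(1 - k/(-1/2)): its argument vanishes at k = -1/2, a square-root branch point, modulus 1/2.
The radius of convergence is the smallest modulus among the singular points: 1/2.


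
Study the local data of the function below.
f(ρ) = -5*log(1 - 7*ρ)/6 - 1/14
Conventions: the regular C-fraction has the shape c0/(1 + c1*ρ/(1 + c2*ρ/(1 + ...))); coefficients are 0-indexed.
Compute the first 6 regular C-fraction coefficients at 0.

Taylor coefficients (expand at 0): a_0 = -1/14, a_1 = 35/6, a_2 = 245/12, a_3 = 1715/18, a_4 = 12005/24, a_5 = 16807/6.
c0 = a_0 = -1/14. Peel one level at a time: if S = 1 + c*ρ/S' with S'(0) = 1, then c is the ρ-coefficient of S and S' = c*ρ/(S - 1).
S_1 = c0/f = 1 + (245/3)*ρ + (125195/18)*ρ^2 + ...; c1 = 245/3.
S_2 = c1*ρ/(S_1 - 1) = 1 + (-511/6)*ρ + (-49/12)*ρ^2 + ...; c2 = -511/6.
S_3 = c2*ρ/(S_2 - 1) = 1 + (-7/146)*ρ + (-882/5329)*ρ^2 + ...; c3 = -7/146.
S_4 = c3*ρ/(S_3 - 1) = 1 + (-252/73)*ρ + (-49/15)*ρ^2 + ...; c4 = -252/73.
S_5 = c4*ρ/(S_4 - 1) = 1 + (-511/540)*ρ + ...; c5 = -511/540.

The regular C-fraction coefficients are [-1/14, 245/3, -511/6, -7/146, -252/73, -511/540].


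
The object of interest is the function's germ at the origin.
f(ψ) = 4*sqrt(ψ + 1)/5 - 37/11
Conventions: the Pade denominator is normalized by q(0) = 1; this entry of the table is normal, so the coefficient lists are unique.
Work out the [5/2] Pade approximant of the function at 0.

The Pade approximant has numerator coefficients [-141/55, -223/77, -337/616, 1/14, -1/224, 1/2240]; denominator coefficients [1, 9/7, 3/8].

Taylor coefficients needed (expand at 0): a_0 = -141/55, a_1 = 2/5, a_2 = -1/10, a_3 = 1/20, a_4 = -1/32, a_5 = 7/320, a_6 = -21/1280, a_7 = 33/2560.
Write the denominator as Q(ψ) = 1 + q1*ψ + q2*ψ^2. Requiring Q*f - P = O(ψ^8) with deg P <= 5 kills the coefficients of ψ^6..ψ^7 in Q*f:
  ψ^6: a_6 + q1*a_5 + q2*a_4 = 0, i.e. -21/1280 + (7/320)*q1 + (-1/32)*q2 = 0.
  ψ^7: a_7 + q1*a_6 + q2*a_5 = 0, i.e. 33/2560 + (-21/1280)*q1 + (7/320)*q2 = 0.
Solving this linear system: q1 = 9/7, q2 = 3/8.
The numerator is Q*f truncated at degree 5: P0 = a_0 = -141/55; P1 = a_1 + q1*a_0 = -223/77; P2 = a_2 + q1*a_1 + q2*a_0 = -337/616; P3 = a_3 + q1*a_2 + q2*a_1 = 1/14; P4 = a_4 + q1*a_3 + q2*a_2 = -1/224; P5 = a_5 + q1*a_4 + q2*a_3 = 1/2240.


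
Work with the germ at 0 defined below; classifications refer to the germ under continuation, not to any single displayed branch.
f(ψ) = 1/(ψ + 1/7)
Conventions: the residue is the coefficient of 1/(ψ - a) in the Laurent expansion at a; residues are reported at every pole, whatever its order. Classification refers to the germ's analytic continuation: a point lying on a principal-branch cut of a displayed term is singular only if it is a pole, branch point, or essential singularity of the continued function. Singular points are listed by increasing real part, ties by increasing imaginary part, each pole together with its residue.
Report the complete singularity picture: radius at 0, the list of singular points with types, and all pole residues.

Radius of convergence at 0: 1/7.
At -1/7: a pole of order 1; residue 1.

Denominator factor (ψ + 1/7): pole of order 1 at -1/7, modulus 1/7.
The radius of convergence is the smallest modulus among the singular points: 1/7.
At the order-1 pole -1/7 set g(ψ) = (ψ - (-1/7))*f(ψ) = 1.
Simple pole: residue = g(a) at a = -1/7, which is 1.


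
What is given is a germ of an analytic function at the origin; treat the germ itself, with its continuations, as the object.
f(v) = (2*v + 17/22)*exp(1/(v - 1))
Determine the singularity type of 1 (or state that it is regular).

The exponent 1/(v - (1)) has a pole at 1, so exp(1/(v - (1))) takes every nonzero value near it: an essential singularity (not a pole of any order).

The point is an essential singularity.


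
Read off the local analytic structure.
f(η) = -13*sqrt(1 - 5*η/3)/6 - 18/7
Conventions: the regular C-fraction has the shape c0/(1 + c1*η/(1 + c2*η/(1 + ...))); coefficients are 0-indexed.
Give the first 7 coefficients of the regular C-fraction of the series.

The regular C-fraction coefficients are [-199/42, 455/1194, -635/796, -995/4572, -2815/4572, -635/2252, -3725/6756].

Taylor coefficients (expand at 0): a_0 = -199/42, a_1 = 65/36, a_2 = 325/432, a_3 = 1625/2592, a_4 = 40625/62208, a_5 = 284375/373248, a_6 = 1421875/1492992.
c0 = a_0 = -199/42. Peel one level at a time: if S = 1 + c*η/S' with S'(0) = 1, then c is the η-coefficient of S and S' = c*η/(S - 1).
S_1 = c0/f = 1 + (455/1194)*η + (288925/950424)*η^2 + ...; c1 = 455/1194.
S_2 = c1*η/(S_1 - 1) = 1 + (-635/796)*η + (-25/144)*η^2 + ...; c2 = -635/796.
S_3 = c2*η/(S_2 - 1) = 1 + (-995/4572)*η + (-2800925/20903184)*η^2 + ...; c3 = -995/4572.
S_4 = c3*η/(S_3 - 1) = 1 + (-2815/4572)*η + (-25/144)*η^2 + ...; c4 = -2815/4572.
S_5 = c4*η/(S_4 - 1) = 1 + (-635/2252)*η + (-2365375/15214512)*η^2 + ...; c5 = -635/2252.
S_6 = c5*η/(S_5 - 1) = 1 + (-3725/6756)*η + ...; c6 = -3725/6756.


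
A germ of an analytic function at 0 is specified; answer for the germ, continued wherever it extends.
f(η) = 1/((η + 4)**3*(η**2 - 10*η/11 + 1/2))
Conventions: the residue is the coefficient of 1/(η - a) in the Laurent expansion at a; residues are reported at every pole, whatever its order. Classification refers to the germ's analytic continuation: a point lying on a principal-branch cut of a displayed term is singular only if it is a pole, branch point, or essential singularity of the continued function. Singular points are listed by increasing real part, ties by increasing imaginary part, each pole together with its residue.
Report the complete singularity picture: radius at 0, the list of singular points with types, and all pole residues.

Radius of convergence at 0: (1/2)*sqrt(2).
At -4: a pole of order 3; residue 630740/86938307.
At (5/11) - ((1/22)*sqrt(142))*i: a pole of order 1; residue (-315370/86938307) + ((4946942/6172619797)*sqrt(142))*i.
At (5/11) + ((1/22)*sqrt(142))*i: a pole of order 1; residue (-315370/86938307) - ((4946942/6172619797)*sqrt(142))*i.

Denominator factor (η + 4)^3: pole of order 3 at -4, modulus 4.
Denominator factor (η**2 - 10*η/11 + 1/2): discriminant -142/121, complex-conjugate roots (5/11) + ((1/22)*sqrt(142))*i and (5/11) - ((1/22)*sqrt(142))*i; poles of order 1, moduli (1/2)*sqrt(2) and (1/2)*sqrt(2).
The radius of convergence is the smallest modulus among the singular points: (1/2)*sqrt(2).
At the order-3 pole -4 set g(η) = (η - (-4))^3*f(η) = 1/(η**2 - 10*η/11 + 1/2).
Order-3 pole: residue = g''(a)/2; g''(-4) = 1261480/86938307, so the residue is 630740/86938307.
The factor η**2 - 10*η/11 + 1/2 splits as (η - a)(η - a') with a = (5/11) - ((1/22)*sqrt(142))*i, a' = (5/11) + ((1/22)*sqrt(142))*i. At the order-1 pole a set g(η) = (η - a)*f(η) = [(η + 4)**(-3)] / (η - a').
Simple pole: residue = g(a) at a = (5/11) - ((1/22)*sqrt(142))*i, which is (-315370/86938307) + ((4946942/6172619797)*sqrt(142))*i.
The factor η**2 - 10*η/11 + 1/2 splits as (η - a)(η - a') with a = (5/11) + ((1/22)*sqrt(142))*i, a' = (5/11) - ((1/22)*sqrt(142))*i. At the order-1 pole a set g(η) = (η - a)*f(η) = [(η + 4)**(-3)] / (η - a').
Simple pole: residue = g(a) at a = (5/11) + ((1/22)*sqrt(142))*i, which is (-315370/86938307) - ((4946942/6172619797)*sqrt(142))*i.
List the singular points by increasing real part (a conjugate pair: the negative imaginary part first).


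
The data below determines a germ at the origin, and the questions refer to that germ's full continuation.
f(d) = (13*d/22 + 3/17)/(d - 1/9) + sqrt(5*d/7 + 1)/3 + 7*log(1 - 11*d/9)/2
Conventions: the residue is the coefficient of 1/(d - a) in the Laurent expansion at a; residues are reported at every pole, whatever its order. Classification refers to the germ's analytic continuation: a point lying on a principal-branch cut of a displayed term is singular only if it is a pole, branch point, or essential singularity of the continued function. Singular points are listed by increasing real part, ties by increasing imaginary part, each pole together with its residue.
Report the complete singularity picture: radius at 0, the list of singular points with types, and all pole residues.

Denominator factor (d - 1/9): pole of order 1 at 1/9, modulus 1/9.
Branch term (1/3)*sqrt(1 - d/(-7/5)): its argument vanishes at d = -7/5, a square-root branch point, modulus 7/5.
Branch term (7/2)*log(1 - d/(9/11)): its argument vanishes at d = 9/11, a logarithmic branch point, modulus 9/11.
The radius of convergence is the smallest modulus among the singular points: 1/9.
The branch terms are analytic at 1/9 and contribute nothing to the residue; only the rational part matters.
At the order-1 pole 1/9 set g(d) = (d - (1/9))*(rational part) = 13*d/22 + 3/17.
Simple pole: residue = g(a) at a = 1/9, which is 815/3366.
List the singular points by increasing real part (a conjugate pair: the negative imaginary part first).

Radius of convergence at 0: 1/9.
At -7/5: an algebraic (square-root) branch point.
At 1/9: a pole of order 1; residue 815/3366.
At 9/11: a logarithmic branch point.


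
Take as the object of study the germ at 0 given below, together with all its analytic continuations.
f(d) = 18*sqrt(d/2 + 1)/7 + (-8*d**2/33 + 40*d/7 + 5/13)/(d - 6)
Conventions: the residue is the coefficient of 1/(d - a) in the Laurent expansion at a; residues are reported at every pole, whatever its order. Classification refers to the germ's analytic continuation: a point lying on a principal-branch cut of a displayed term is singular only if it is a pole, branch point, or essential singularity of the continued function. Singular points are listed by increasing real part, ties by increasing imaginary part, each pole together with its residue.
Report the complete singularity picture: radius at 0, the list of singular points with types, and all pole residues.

Radius of convergence at 0: 2.
At -2: an algebraic (square-root) branch point.
At 6: a pole of order 1; residue 25969/1001.

Denominator factor (d - 6): pole of order 1 at 6, modulus 6.
Branch term (18/7)*sqrt(1 - d/(-2)): its argument vanishes at d = -2, a square-root branch point, modulus 2.
The radius of convergence is the smallest modulus among the singular points: 2.
The branch term is analytic at 6 and contributes nothing to the residue; only the rational part matters.
At the order-1 pole 6 set g(d) = (d - (6))*(rational part) = -8*d**2/33 + 40*d/7 + 5/13.
Simple pole: residue = g(a) at a = 6, which is 25969/1001.
List the singular points by increasing real part (a conjugate pair: the negative imaginary part first).
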